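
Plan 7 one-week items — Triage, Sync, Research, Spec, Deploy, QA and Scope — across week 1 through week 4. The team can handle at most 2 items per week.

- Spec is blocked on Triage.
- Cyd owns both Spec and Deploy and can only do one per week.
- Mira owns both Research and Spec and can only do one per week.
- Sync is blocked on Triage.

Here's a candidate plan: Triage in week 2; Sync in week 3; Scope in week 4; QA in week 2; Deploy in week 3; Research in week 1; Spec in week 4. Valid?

Sync is blocked on Triage — holds.
Spec is blocked on Triage — holds.
Cyd owns both Spec and Deploy and can only do one per week — holds.
Mira owns both Research and Spec and can only do one per week — holds.
The team can handle at most 2 items per week — holds.

Valid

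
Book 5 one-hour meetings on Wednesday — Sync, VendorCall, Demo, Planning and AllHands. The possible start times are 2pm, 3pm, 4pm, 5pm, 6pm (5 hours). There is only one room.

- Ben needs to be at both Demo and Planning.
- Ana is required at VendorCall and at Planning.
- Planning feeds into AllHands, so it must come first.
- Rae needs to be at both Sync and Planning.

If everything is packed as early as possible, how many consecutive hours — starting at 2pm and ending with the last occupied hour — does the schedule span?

5

The precedence chain requires at least 2 distinct hours.
With at most 1 per hour and 5 meetings, at least 5 hours are needed.
5 works (last occupied hour: 6pm): for example AllHands in 3pm, VendorCall in 5pm, Planning in 2pm, Demo in 6pm, Sync in 4pm.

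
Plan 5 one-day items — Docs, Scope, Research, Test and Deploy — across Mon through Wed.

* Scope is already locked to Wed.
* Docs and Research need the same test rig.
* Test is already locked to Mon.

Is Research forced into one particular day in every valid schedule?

Research can be Mon (e.g. Scope -> Wed, Deploy -> Mon, Docs -> Tue, Test -> Mon, Research -> Mon) or Tue (e.g. Research=Tue; Docs=Mon; Deploy=Mon; Test=Mon; Scope=Wed).

No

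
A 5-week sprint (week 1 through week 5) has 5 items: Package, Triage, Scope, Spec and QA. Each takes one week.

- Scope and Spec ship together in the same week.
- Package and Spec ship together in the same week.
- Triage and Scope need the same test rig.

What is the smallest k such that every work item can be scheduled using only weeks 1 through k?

2

Could 1 week be enough, i.e. nothing placed later than week 1? No: Scope can't share with Triage (week 1) → nothing is left.
So 1 week is not enough.
2 works (last occupied week: week 2): for example Spec in week 1, Scope in week 1, Triage in week 2, QA in week 1, Package in week 1.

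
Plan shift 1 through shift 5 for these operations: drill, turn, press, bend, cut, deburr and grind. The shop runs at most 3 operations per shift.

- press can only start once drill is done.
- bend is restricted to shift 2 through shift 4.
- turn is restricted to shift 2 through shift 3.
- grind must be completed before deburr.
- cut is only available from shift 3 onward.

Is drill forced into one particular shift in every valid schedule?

No

drill can be shift 1 (e.g. grind in shift 1; deburr in shift 3; cut in shift 3; bend in shift 2; drill in shift 1; turn in shift 2; press in shift 2) or shift 2 (e.g. press -> shift 3, cut -> shift 3, deburr -> shift 3, bend -> shift 2, grind -> shift 1, drill -> shift 2, turn -> shift 2).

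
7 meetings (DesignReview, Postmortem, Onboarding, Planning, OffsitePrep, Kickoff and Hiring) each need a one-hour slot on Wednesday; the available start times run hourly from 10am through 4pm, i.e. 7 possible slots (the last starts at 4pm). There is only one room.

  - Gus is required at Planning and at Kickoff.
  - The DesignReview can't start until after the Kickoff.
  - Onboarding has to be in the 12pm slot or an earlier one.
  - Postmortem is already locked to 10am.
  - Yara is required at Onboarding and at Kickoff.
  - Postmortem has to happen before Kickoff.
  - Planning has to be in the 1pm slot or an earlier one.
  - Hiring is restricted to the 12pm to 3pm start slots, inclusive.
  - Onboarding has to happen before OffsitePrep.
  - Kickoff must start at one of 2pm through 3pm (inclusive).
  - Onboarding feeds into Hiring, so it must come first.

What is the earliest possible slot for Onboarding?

11am

Onboarding's own window allows nothing later than 12pm.
Onboarding at 11am is achievable: DesignReview in 3pm, Postmortem in 10am, Kickoff in 2pm, OffsitePrep in 4pm, Planning in 1pm, Onboarding in 11am, Hiring in 12pm.
Nothing earlier works — the conflict and capacity constraints rule out every slot before 11am.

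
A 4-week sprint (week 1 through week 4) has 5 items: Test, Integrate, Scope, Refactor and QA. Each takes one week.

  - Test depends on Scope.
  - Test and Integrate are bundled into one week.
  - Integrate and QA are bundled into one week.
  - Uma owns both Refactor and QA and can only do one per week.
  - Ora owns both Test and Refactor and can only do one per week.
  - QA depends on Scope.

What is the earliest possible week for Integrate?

week 2

Integrate must be in the same week as Test, which can't be before week 2, so Integrate is at least week 2.
Integrate at week 2 is achievable: Integrate -> week 2; Refactor -> week 1; Test -> week 2; Scope -> week 1; QA -> week 2.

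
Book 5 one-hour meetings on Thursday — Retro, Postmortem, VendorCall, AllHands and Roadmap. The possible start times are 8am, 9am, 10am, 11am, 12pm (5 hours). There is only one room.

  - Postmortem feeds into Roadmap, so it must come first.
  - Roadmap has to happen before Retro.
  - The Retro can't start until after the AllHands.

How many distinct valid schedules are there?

Splitting on Retro: it can be 11am (3), 12pm (12). Listing each branch's schedules as (Postmortem, VendorCall, AllHands, Roadmap):
Retro=11am: (8am,12pm,9am,10am) (8am,12pm,10am,9am) (9am,12pm,8am,10am) — 3.
Retro=12pm: (8am,9am,10am,11am) (8am,9am,11am,10am) (8am,10am,9am,11am) (8am,10am,11am,9am) (8am,11am,9am,10am) (8am,11am,10am,9am) (9am,8am,10am,11am) (9am,8am,11am,10am) (9am,10am,8am,11am) (9am,11am,8am,10am) (10am,8am,9am,11am) (10am,9am,8am,11am) — 12.
Summing: 3 + 12 = 15.

15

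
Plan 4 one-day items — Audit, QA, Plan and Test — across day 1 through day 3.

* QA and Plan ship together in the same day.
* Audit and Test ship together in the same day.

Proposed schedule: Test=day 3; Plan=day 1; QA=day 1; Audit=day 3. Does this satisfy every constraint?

Audit and Test ship together in the same day — holds.
QA and Plan ship together in the same day — holds.

Yes, all constraints hold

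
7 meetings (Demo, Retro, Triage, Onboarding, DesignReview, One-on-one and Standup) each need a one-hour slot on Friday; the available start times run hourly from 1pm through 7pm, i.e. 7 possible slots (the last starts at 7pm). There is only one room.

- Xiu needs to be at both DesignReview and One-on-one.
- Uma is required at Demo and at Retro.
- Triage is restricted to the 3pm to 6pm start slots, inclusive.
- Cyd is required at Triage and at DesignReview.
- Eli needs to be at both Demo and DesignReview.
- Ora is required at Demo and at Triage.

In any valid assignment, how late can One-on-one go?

One-on-one at 7pm is achievable: Onboarding in 4pm; One-on-one in 7pm; Standup in 6pm; DesignReview in 5pm; Retro in 2pm; Triage in 3pm; Demo in 1pm.

7pm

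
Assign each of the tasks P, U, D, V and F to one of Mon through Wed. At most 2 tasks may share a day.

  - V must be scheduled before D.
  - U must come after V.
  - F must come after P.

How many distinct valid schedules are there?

Splitting on P: it can be Mon (7), Tue (2). Listing each branch's schedules as (U, D, V, F):
P=Mon: (Tue,Tue,Mon,Wed) (Tue,Wed,Mon,Tue) (Tue,Wed,Mon,Wed) (Wed,Tue,Mon,Tue) (Wed,Tue,Mon,Wed) (Wed,Wed,Mon,Tue) (Wed,Wed,Tue,Tue) — 7.
P=Tue: (Tue,Wed,Mon,Wed) (Wed,Tue,Mon,Wed) — 2.
Summing: 7 + 2 = 9.

9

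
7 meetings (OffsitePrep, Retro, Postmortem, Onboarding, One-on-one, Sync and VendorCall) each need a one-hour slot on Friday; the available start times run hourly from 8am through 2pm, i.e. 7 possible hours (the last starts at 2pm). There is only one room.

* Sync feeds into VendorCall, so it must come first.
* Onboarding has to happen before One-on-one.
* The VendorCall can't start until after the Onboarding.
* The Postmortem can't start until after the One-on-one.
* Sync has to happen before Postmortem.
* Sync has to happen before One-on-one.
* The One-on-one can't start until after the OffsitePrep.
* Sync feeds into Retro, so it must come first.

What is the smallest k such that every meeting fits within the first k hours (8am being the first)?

The precedence chain requires at least 3 distinct hours.
With at most 1 per hour and 7 meetings, at least 7 hours are needed.
7 works (last occupied hour: 2pm): for example OffsitePrep -> 10am, Postmortem -> 12pm, Onboarding -> 9am, Sync -> 8am, Retro -> 2pm, VendorCall -> 1pm, One-on-one -> 11am.

7 hours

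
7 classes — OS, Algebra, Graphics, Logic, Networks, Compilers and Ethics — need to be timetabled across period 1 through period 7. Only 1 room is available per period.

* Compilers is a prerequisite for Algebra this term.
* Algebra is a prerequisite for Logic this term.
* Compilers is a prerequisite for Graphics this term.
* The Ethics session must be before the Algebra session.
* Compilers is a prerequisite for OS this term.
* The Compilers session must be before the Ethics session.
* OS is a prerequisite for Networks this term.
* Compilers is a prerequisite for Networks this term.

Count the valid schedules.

60

Splitting on OS: it can be period 2 (20), period 3 (16), period 4 (12), period 5 (8), period 6 (4). Listing each branch's schedules as (Algebra, Graphics, Logic, Networks, Compilers, Ethics) by period number:
OS=period 2: (4,5,6,7,1,3) (4,5,7,6,1,3) (4,6,5,7,1,3) (4,6,7,5,1,3) (4,7,5,6,1,3) (4,7,6,5,1,3) (5,3,6,7,1,4) (5,3,7,6,1,4) (5,4,6,7,1,3) (5,4,7,6,1,3) (5,6,7,3,1,4) (5,6,7,4,1,3) (5,7,6,3,1,4) (5,7,6,4,1,3) (6,3,7,4,1,5) (6,3,7,5,1,4) (6,4,7,3,1,5) (6,4,7,5,1,3) (6,5,7,3,1,4) (6,5,7,4,1,3) — 20.
OS=period 3: (4,5,6,7,1,2) (4,5,7,6,1,2) (4,6,5,7,1,2) (4,6,7,5,1,2) (4,7,5,6,1,2) (4,7,6,5,1,2) (5,2,6,7,1,4) (5,2,7,6,1,4) (5,4,6,7,1,2) (5,4,7,6,1,2) (5,6,7,4,1,2) (5,7,6,4,1,2) (6,2,7,4,1,5) (6,2,7,5,1,4) (6,4,7,5,1,2) (6,5,7,4,1,2) — 16.
OS=period 4: (3,5,6,7,1,2) (3,5,7,6,1,2) (3,6,5,7,1,2) (3,6,7,5,1,2) (3,7,5,6,1,2) (3,7,6,5,1,2) (5,2,6,7,1,3) (5,2,7,6,1,3) (5,3,6,7,1,2) (5,3,7,6,1,2) (6,2,7,5,1,3) (6,3,7,5,1,2) — 12.
OS=period 5: (3,4,6,7,1,2) (3,4,7,6,1,2) (3,6,4,7,1,2) (3,7,4,6,1,2) (4,2,6,7,1,3) (4,2,7,6,1,3) (4,3,6,7,1,2) (4,3,7,6,1,2) — 8.
OS=period 6: (3,4,5,7,1,2) (3,5,4,7,1,2) (4,2,5,7,1,3) (4,3,5,7,1,2) — 4.
Summing: 20 + 16 + 12 + 8 + 4 = 60.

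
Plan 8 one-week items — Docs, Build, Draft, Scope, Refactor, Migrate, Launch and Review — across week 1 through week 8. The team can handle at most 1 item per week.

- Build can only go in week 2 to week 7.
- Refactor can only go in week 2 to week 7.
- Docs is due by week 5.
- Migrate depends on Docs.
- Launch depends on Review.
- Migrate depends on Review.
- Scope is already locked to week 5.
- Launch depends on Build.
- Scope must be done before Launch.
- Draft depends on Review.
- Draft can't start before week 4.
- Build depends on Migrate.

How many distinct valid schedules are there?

Splitting on Docs: it can be week 1 (17), week 2 (13), week 3 (4). Listing each branch's schedules as (Build, Draft, Scope, Refactor, Migrate, Launch, Review) by week number:
Docs=week 1: (4,6,5,7,3,8,2) (4,7,5,6,3,8,2) (4,8,5,6,3,7,2) (4,8,5,7,3,6,2) (6,4,5,7,3,8,2) (6,7,5,2,4,8,3) (6,7,5,3,4,8,2) (6,7,5,4,3,8,2) (6,8,5,2,4,7,3) (6,8,5,3,4,7,2) (6,8,5,4,3,7,2) (7,4,5,2,6,8,3) (7,4,5,3,6,8,2) (7,4,5,6,3,8,2) (7,6,5,2,4,8,3) (7,6,5,3,4,8,2) (7,6,5,4,3,8,2) — 17.
Docs=week 2: (4,6,5,7,3,8,1) (4,7,5,6,3,8,1) (4,8,5,6,3,7,1) (4,8,5,7,3,6,1) (6,4,5,7,3,8,1) (6,7,5,3,4,8,1) (6,7,5,4,3,8,1) (6,8,5,3,4,7,1) (6,8,5,4,3,7,1) (7,4,5,3,6,8,1) (7,4,5,6,3,8,1) (7,6,5,3,4,8,1) (7,6,5,4,3,8,1) — 13.
Docs=week 3: (6,7,5,2,4,8,1) (6,8,5,2,4,7,1) (7,4,5,2,6,8,1) (7,6,5,2,4,8,1) — 4.
Summing: 17 + 13 + 4 = 34.

34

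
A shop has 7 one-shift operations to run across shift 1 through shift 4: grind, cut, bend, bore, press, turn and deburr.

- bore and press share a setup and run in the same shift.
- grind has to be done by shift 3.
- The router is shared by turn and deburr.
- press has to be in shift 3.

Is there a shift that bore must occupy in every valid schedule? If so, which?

shift 3

Bore must be in the same shift as press, which can't be before shift 3, so bore is at least shift 3; bore must be in the same shift as press, which can't be after shift 3, so bore is at most shift 3.
So bore is pinned to shift 3.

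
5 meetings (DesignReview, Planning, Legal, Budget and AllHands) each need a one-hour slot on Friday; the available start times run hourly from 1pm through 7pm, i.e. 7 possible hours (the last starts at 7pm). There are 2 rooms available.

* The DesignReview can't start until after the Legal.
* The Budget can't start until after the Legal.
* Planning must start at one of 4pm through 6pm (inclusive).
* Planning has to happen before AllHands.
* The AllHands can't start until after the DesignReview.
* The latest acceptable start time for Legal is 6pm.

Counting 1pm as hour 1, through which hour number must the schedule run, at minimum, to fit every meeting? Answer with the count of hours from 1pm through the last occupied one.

The precedence chain requires at least 3 distinct hours.
With at most 2 per hour and 5 meetings, at least 3 hours are needed.
Propagating the time windows through the other constraints, AllHands can't land before 5pm — that is hour 5 counting from 1pm — so the schedule must run through at least 5 hours.
5 works (last occupied hour: 5pm): for example DesignReview=2pm, Budget=2pm, Legal=1pm, AllHands=5pm, Planning=4pm.

5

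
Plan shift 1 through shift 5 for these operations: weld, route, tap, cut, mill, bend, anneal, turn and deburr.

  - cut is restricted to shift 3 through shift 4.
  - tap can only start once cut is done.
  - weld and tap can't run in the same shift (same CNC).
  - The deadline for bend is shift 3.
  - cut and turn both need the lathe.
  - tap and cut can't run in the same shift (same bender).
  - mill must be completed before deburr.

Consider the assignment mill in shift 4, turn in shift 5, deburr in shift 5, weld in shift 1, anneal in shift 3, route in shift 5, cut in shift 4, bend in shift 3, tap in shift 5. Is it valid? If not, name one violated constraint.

Valid

tap can only start once cut is done — holds.
cut is restricted to shift 3 through shift 4 — holds.
The deadline for bend is shift 3 — holds.
weld and tap can't run in the same shift (same CNC) — holds.
cut and turn both need the lathe — holds.
tap and cut can't run in the same shift (same bender) — holds.
mill must be completed before deburr — holds.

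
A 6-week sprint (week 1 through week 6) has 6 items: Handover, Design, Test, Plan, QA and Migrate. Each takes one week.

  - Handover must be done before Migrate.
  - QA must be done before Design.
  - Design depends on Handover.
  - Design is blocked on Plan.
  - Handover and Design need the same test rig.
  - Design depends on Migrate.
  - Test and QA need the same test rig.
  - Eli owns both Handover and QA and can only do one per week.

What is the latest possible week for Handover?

week 4

Downstream work caps Handover at week 4.
Handover at week 4 is achievable: QA -> week 1; Design -> week 6; Handover -> week 4; Plan -> week 1; Migrate -> week 5; Test -> week 2.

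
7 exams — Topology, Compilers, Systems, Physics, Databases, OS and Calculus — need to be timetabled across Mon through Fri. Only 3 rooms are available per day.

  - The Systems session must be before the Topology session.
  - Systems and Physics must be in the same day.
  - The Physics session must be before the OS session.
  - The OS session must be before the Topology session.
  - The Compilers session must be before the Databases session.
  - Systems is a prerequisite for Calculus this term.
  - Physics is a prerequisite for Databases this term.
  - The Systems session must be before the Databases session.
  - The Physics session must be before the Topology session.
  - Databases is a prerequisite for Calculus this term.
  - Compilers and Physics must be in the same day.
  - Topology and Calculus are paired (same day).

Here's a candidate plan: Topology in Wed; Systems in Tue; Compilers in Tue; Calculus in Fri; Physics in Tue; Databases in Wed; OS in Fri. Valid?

Systems and Physics must be in the same day — holds.
Physics is a prerequisite for Databases this term — holds.
Topology and Calculus are paired (same day) — violated.
Compilers and Physics must be in the same day — holds.
The Physics session must be before the Topology session — holds.
Databases is a prerequisite for Calculus this term — holds.
Only 3 rooms are available per day — holds.
The OS session must be before the Topology session — violated.
Systems is a prerequisite for Calculus this term — holds.
The Compilers session must be before the Databases session — holds.
The Systems session must be before the Databases session — holds.
The Physics session must be before the OS session — holds.
The Systems session must be before the Topology session — holds.

No. The OS session must be before the Topology session is not satisfied.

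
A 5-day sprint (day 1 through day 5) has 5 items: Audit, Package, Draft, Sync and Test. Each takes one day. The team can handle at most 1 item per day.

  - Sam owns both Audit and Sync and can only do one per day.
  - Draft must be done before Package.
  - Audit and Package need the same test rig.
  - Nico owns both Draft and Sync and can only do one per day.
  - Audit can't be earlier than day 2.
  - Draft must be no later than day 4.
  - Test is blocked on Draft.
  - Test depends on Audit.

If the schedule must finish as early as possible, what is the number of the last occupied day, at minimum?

The precedence chain requires at least 2 distinct days.
With at most 1 per day and 5 work items, at least 5 days are needed.
Propagating the time windows through the other constraints, Test can't land before day 3, so the schedule must run through at least day 3.
5 works (last occupied day: day 5): for example Test in day 3; Audit in day 2; Draft in day 1; Package in day 4; Sync in day 5.

day 5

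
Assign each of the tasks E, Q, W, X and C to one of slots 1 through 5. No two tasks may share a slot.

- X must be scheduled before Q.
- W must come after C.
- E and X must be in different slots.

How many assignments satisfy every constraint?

30

Splitting on E: it can be 1 (6), 2 (6), 3 (6), 4 (6), 5 (6). Listing each branch's schedules as (Q, W, X, C):
E=1: (3,5,2,4) (4,5,2,3) (4,5,3,2) (5,3,4,2) (5,4,2,3) (5,4,3,2) — 6.
E=2: (3,5,1,4) (4,5,1,3) (4,5,3,1) (5,3,4,1) (5,4,1,3) (5,4,3,1) — 6.
E=3: (2,5,1,4) (4,5,1,2) (4,5,2,1) (5,2,4,1) (5,4,1,2) (5,4,2,1) — 6.
E=4: (2,5,1,3) (3,5,1,2) (3,5,2,1) (5,2,3,1) (5,3,1,2) (5,3,2,1) — 6.
E=5: (2,4,1,3) (3,4,1,2) (3,4,2,1) (4,2,3,1) (4,3,1,2) (4,3,2,1) — 6.
Summing: 6 + 6 + 6 + 6 + 6 = 30.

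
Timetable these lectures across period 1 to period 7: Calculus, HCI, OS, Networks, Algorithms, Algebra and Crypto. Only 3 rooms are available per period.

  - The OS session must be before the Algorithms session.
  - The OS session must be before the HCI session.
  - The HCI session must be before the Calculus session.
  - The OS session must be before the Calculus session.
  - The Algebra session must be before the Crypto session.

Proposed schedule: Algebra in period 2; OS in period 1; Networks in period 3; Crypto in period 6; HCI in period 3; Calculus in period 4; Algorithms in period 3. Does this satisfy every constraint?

Yes

The HCI session must be before the Calculus session — holds.
The OS session must be before the Calculus session — holds.
Only 3 rooms are available per period — holds.
The OS session must be before the HCI session — holds.
The Algebra session must be before the Crypto session — holds.
The OS session must be before the Algorithms session — holds.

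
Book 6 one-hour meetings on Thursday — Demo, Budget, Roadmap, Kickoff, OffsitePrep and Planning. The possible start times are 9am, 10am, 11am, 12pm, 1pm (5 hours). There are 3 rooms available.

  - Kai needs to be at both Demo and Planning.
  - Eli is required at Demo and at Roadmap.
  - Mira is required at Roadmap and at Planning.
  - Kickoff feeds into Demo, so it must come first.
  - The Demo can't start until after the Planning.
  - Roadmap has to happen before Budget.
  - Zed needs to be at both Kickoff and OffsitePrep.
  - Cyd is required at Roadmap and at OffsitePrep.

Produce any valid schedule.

Planning -> 9am; Roadmap -> 11am; Kickoff -> 9am; Budget -> 12pm; OffsitePrep -> 10am; Demo -> 10am

Checking: Roadmap(11am) before Budget(12pm); Kickoff(9am) before Demo(10am); Planning(9am) before Demo(10am); Kickoff(9am) != OffsitePrep(10am); Demo(10am) != Planning(9am); Demo(10am) != Roadmap(11am); Roadmap(11am) != OffsitePrep(10am); Roadmap(11am) != Planning(9am); max 2 per hour (cap 3).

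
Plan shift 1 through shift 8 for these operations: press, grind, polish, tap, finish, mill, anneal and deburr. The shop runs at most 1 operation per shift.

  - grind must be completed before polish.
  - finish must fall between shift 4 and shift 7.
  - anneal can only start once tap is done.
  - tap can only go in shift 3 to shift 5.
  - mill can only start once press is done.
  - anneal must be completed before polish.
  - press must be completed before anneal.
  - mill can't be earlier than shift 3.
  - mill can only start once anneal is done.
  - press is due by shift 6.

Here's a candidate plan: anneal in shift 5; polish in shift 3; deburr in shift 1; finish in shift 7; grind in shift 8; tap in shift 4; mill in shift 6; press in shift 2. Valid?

Invalid. grind must be completed before polish.

grind must be completed before polish — violated.
finish must fall between shift 4 and shift 7 — holds.
anneal must be completed before polish — violated.
The shop runs at most 1 operation per shift — holds.
mill can only start once press is done — holds.
press must be completed before anneal — holds.
tap can only go in shift 3 to shift 5 — holds.
mill can only start once anneal is done — holds.
mill can't be earlier than shift 3 — holds.
press is due by shift 6 — holds.
anneal can only start once tap is done — holds.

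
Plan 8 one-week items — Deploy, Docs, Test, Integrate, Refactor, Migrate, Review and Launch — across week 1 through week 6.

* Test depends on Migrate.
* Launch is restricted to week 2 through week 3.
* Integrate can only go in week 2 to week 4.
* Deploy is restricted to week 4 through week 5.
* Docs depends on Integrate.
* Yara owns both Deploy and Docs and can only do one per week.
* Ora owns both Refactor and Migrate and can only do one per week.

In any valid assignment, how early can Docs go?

week 3

Precedence pushes Docs to at least week 3.
Docs at week 3 is achievable: Migrate -> week 1, Deploy -> week 4, Integrate -> week 2, Test -> week 2, Refactor -> week 2, Launch -> week 2, Docs -> week 3, Review -> week 1.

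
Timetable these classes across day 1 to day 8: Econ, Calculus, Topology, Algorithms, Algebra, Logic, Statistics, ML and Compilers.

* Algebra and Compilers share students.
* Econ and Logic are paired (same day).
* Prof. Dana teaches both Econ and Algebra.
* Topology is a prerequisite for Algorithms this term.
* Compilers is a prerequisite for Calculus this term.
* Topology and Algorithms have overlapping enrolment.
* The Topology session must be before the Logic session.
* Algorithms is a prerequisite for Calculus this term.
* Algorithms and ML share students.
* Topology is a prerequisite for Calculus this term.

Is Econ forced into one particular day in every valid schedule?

Econ can be day 2 (e.g. Compilers -> day 1; Logic -> day 2; Topology -> day 1; Algorithms -> day 2; Calculus -> day 3; Econ -> day 2; Statistics -> day 1; Algebra -> day 3; ML -> day 1) or day 3 (e.g. Topology -> day 1, Logic -> day 3, Statistics -> day 1, Algorithms -> day 2, Compilers -> day 1, Calculus -> day 3, Algebra -> day 2, Econ -> day 3, ML -> day 1).

No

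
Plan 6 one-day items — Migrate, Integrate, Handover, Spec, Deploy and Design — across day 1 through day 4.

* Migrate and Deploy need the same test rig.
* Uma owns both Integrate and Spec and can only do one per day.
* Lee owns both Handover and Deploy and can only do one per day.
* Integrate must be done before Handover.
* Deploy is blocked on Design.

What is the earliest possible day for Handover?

Precedence pushes Handover to at least day 2.
Handover at day 2 is achievable: Design=day 1, Handover=day 2, Deploy=day 3, Migrate=day 1, Spec=day 2, Integrate=day 1.

day 2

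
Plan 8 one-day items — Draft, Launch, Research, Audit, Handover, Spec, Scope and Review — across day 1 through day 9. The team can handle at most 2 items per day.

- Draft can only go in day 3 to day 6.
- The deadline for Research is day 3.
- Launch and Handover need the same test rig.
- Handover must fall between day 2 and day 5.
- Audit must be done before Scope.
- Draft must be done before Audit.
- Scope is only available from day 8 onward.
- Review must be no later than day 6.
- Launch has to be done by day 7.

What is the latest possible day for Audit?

Precedence pushes Audit to at least day 4; downstream work caps Audit at day 8.
Audit at day 8 is achievable: Spec in day 2; Audit in day 8; Scope in day 9; Research in day 1; Draft in day 3; Handover in day 2; Review in day 1; Launch in day 3.

day 8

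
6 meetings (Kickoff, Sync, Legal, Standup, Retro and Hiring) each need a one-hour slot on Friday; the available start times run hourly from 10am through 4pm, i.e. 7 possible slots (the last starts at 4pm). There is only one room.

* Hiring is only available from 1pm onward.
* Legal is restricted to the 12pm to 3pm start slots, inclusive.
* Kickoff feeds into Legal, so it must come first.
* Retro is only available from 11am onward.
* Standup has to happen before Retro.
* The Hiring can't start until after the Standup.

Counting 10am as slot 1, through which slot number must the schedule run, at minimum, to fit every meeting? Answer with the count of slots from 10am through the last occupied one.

The precedence chain requires at least 2 distinct slots.
With at most 1 per slot and 6 meetings, at least 6 slots are needed.
Hiring can't be placed before 1pm — that is slot 4 counting from 10am — so the schedule must run through at least 4 slots.
6 works (last occupied slot: 3pm): for example Sync -> 3pm; Standup -> 10am; Retro -> 2pm; Legal -> 12pm; Kickoff -> 11am; Hiring -> 1pm.

6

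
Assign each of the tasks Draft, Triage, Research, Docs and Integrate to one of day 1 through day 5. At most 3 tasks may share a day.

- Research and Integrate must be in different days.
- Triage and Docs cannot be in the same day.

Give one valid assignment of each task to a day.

Triage=day 1; Draft=day 1; Integrate=day 2; Docs=day 2; Research=day 1

Checking: Research(day 1) != Integrate(day 2); Triage(day 1) != Docs(day 2); max 3 per day (cap 3).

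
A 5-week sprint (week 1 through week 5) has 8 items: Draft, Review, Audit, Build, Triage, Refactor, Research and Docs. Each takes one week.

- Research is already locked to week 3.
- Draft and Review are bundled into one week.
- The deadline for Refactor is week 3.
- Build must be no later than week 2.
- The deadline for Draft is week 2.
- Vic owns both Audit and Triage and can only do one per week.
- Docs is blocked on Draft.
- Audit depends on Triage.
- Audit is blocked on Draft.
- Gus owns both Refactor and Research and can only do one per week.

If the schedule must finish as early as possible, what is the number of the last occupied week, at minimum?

3

The precedence chain requires at least 2 distinct weeks.
Research can't be placed before week 3, so the schedule must run through at least week 3.
3 works (last occupied week: week 3): for example Build in week 1; Refactor in week 1; Review in week 1; Docs in week 2; Research in week 3; Draft in week 1; Audit in week 2; Triage in week 1.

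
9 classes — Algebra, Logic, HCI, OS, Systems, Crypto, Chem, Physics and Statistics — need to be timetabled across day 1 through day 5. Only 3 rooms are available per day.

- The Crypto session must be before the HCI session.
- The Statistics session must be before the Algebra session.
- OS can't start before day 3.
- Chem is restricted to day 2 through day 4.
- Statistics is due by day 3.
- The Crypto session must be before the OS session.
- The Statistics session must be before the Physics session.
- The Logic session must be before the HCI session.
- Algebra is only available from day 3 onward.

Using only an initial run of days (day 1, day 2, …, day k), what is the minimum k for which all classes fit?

3

The precedence chain requires at least 2 distinct days.
With at most 3 per day and 9 classes, at least 3 days are needed.
Algebra can't be placed before day 3, so the schedule must run through at least day 3.
3 works (last occupied day: day 3): for example Statistics -> day 1; Systems -> day 3; Logic -> day 1; HCI -> day 2; OS -> day 3; Algebra -> day 3; Crypto -> day 1; Chem -> day 2; Physics -> day 2.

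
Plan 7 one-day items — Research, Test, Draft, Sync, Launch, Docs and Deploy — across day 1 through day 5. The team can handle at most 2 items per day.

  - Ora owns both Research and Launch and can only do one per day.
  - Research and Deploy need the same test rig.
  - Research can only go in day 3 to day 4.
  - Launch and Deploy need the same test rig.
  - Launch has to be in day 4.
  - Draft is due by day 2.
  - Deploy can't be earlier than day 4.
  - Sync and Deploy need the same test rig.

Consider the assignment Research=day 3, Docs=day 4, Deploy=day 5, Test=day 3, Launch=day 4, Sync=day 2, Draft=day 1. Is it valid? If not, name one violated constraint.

Launch and Deploy need the same test rig — holds.
Deploy can't be earlier than day 4 — holds.
The team can handle at most 2 items per day — holds.
Research and Deploy need the same test rig — holds.
Launch has to be in day 4 — holds.
Sync and Deploy need the same test rig — holds.
Research can only go in day 3 to day 4 — holds.
Ora owns both Research and Launch and can only do one per day — holds.
Draft is due by day 2 — holds.

Yes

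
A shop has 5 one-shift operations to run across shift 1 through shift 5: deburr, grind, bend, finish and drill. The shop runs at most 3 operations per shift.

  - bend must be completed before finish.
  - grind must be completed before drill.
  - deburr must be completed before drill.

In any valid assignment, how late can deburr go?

Downstream work caps deburr at shift 4.
deburr at shift 4 is achievable: drill -> shift 5; bend -> shift 1; grind -> shift 1; finish -> shift 2; deburr -> shift 4.

shift 4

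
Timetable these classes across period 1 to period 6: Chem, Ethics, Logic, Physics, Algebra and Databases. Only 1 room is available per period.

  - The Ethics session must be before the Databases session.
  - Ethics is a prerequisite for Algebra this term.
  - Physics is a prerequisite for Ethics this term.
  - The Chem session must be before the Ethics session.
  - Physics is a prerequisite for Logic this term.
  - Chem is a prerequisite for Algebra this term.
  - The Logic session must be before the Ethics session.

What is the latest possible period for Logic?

period 3

Precedence pushes Logic to at least period 2; downstream work caps Logic at period 4.
Logic at period 3 is achievable: Logic -> period 3; Physics -> period 2; Chem -> period 1; Databases -> period 6; Ethics -> period 4; Algebra -> period 5.
Nothing later works — the capacity limit rule out every period after period 3.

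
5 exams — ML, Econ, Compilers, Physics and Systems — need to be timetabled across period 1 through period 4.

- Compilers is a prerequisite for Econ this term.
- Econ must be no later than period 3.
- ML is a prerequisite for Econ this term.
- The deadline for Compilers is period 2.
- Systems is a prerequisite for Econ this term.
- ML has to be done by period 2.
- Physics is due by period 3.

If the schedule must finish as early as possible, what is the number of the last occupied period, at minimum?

period 2

The precedence chain requires at least 2 distinct periods.
2 works (last occupied period: period 2): for example Physics=period 1; ML=period 1; Econ=period 2; Compilers=period 1; Systems=period 1.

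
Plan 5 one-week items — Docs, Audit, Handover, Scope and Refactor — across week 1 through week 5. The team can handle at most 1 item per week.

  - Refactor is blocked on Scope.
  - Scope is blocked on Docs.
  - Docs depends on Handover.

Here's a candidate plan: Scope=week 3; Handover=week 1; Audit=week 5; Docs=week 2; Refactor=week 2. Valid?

Invalid. The team can handle at most 1 item per week.

The team can handle at most 1 item per week — violated.
Refactor is blocked on Scope — violated.
Scope is blocked on Docs — holds.
Docs depends on Handover — holds.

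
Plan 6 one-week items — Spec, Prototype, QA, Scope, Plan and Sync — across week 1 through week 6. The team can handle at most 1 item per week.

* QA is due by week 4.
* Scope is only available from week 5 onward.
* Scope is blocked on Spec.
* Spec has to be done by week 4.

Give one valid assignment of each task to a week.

QA=week 2, Sync=week 6, Plan=week 4, Prototype=week 3, Scope=week 5, Spec=week 1

Checking: Spec(week 1) before Scope(week 5); QA=week 2 in [week 1,week 4]; Spec=week 1 in [week 1,week 4]; Scope=week 5 in [week 5,week 6]; max 1 per week (cap 1).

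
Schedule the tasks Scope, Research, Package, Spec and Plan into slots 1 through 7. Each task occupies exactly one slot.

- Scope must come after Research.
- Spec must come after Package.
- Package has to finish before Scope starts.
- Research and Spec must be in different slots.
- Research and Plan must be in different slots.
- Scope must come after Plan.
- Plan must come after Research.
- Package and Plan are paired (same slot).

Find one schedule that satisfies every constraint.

Spec=3, Research=1, Plan=2, Scope=3, Package=2

Checking: Package(2) before Spec(3); Research(1) before Scope(3); Research(1) before Plan(2); Package(2) before Scope(3); Plan(2) before Scope(3); Research(1) != Spec(3); Research(1) != Plan(2); Package = Plan = 2.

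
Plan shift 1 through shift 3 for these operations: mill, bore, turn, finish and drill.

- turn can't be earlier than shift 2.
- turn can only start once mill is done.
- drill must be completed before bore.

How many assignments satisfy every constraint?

Splitting on mill: it can be shift 1 (18), shift 2 (9). Listing each branch's schedules as (bore, turn, finish, drill) by shift number:
mill=shift 1: (2,2,1,1) (2,2,2,1) (2,2,3,1) (2,3,1,1) (2,3,2,1) (2,3,3,1) (3,2,1,1) (3,2,1,2) (3,2,2,1) (3,2,2,2) (3,2,3,1) (3,2,3,2) (3,3,1,1) (3,3,1,2) (3,3,2,1) (3,3,2,2) (3,3,3,1) (3,3,3,2) — 18.
mill=shift 2: (2,3,1,1) (2,3,2,1) (2,3,3,1) (3,3,1,1) (3,3,1,2) (3,3,2,1) (3,3,2,2) (3,3,3,1) (3,3,3,2) — 9.
Summing: 18 + 9 = 27.

27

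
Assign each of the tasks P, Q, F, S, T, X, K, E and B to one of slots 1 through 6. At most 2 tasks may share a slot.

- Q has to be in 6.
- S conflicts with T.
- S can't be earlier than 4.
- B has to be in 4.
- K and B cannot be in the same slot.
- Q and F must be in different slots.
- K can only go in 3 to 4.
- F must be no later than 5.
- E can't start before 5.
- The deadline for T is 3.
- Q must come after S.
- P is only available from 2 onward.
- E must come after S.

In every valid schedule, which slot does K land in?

3

K's window is 3–4.
B is fixed at 4, and K can't share a slot with B.
So K must be 3.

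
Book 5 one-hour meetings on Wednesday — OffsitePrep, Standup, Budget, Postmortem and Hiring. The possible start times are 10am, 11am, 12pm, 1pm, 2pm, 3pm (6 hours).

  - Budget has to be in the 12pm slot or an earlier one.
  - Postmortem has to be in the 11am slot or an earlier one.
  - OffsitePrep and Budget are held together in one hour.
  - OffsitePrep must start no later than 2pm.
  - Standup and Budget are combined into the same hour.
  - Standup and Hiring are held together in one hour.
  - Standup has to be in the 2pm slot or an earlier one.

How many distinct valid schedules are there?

6

Splitting on OffsitePrep: it can be 10am (2), 11am (2), 12pm (2). Listing each branch's schedules as (Standup, Budget, Postmortem, Hiring):
OffsitePrep=10am: (10am,10am,10am,10am) (10am,10am,11am,10am) — 2.
OffsitePrep=11am: (11am,11am,10am,11am) (11am,11am,11am,11am) — 2.
OffsitePrep=12pm: (12pm,12pm,10am,12pm) (12pm,12pm,11am,12pm) — 2.
Summing: 2 + 2 + 2 = 6.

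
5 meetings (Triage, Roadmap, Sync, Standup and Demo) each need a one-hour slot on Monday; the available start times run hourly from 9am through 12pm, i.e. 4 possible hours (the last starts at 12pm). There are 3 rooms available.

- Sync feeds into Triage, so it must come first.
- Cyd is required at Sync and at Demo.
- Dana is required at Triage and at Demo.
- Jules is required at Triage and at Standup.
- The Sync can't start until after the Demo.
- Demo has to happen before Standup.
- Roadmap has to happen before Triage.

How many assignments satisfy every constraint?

19

Splitting on Triage: it can be 11am (4), 12pm (15). Listing each branch's schedules as (Roadmap, Sync, Standup, Demo):
Triage=11am: (9am,10am,10am,9am) (9am,10am,12pm,9am) (10am,10am,10am,9am) (10am,10am,12pm,9am) — 4.
Triage=12pm: (9am,10am,10am,9am) (9am,10am,11am,9am) (9am,11am,10am,9am) (9am,11am,11am,9am) (9am,11am,11am,10am) (10am,10am,10am,9am) (10am,10am,11am,9am) (10am,11am,10am,9am) (10am,11am,11am,9am) (10am,11am,11am,10am) (11am,10am,10am,9am) (11am,10am,11am,9am) (11am,11am,10am,9am) (11am,11am,11am,9am) (11am,11am,11am,10am) — 15.
Summing: 4 + 15 = 19.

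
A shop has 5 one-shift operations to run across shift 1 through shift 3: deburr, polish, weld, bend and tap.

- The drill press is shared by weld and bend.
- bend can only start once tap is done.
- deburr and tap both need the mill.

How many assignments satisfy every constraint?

36

Splitting on deburr: it can be shift 1 (6), shift 2 (12), shift 3 (18). Listing each branch's schedules as (polish, weld, bend, tap) by shift number:
deburr=shift 1: (1,1,3,2) (1,2,3,2) (2,1,3,2) (2,2,3,2) (3,1,3,2) (3,2,3,2) — 6.
deburr=shift 2: (1,1,2,1) (1,1,3,1) (1,2,3,1) (1,3,2,1) (2,1,2,1) (2,1,3,1) (2,2,3,1) (2,3,2,1) (3,1,2,1) (3,1,3,1) (3,2,3,1) (3,3,2,1) — 12.
deburr=shift 3: (1,1,2,1) (1,1,3,1) (1,1,3,2) (1,2,3,1) (1,2,3,2) (1,3,2,1) (2,1,2,1) (2,1,3,1) (2,1,3,2) (2,2,3,1) (2,2,3,2) (2,3,2,1) (3,1,2,1) (3,1,3,1) (3,1,3,2) (3,2,3,1) (3,2,3,2) (3,3,2,1) — 18.
Summing: 6 + 12 + 18 = 36.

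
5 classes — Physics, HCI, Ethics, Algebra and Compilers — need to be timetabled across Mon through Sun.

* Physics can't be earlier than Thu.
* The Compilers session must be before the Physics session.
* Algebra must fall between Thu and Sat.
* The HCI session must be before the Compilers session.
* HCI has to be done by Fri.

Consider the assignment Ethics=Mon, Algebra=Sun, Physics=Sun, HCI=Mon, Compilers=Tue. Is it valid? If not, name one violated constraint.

No. Algebra must fall between Thu and Sat is not satisfied.

Physics can't be earlier than Thu — holds.
The HCI session must be before the Compilers session — holds.
Algebra must fall between Thu and Sat — violated.
The Compilers session must be before the Physics session — holds.
HCI has to be done by Fri — holds.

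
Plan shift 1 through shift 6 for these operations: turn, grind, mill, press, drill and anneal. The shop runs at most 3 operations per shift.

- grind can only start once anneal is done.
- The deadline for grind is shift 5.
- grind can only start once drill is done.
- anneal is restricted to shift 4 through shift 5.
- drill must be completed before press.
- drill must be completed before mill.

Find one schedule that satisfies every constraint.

drill -> shift 1; anneal -> shift 4; turn -> shift 1; mill -> shift 2; grind -> shift 5; press -> shift 2

Checking: drill(shift 1) before mill(shift 2); anneal(shift 4) before grind(shift 5); drill(shift 1) before press(shift 2); drill(shift 1) before grind(shift 5); grind=shift 5 in [shift 1,shift 5]; anneal=shift 4 in [shift 4,shift 5]; max 2 per shift (cap 3).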